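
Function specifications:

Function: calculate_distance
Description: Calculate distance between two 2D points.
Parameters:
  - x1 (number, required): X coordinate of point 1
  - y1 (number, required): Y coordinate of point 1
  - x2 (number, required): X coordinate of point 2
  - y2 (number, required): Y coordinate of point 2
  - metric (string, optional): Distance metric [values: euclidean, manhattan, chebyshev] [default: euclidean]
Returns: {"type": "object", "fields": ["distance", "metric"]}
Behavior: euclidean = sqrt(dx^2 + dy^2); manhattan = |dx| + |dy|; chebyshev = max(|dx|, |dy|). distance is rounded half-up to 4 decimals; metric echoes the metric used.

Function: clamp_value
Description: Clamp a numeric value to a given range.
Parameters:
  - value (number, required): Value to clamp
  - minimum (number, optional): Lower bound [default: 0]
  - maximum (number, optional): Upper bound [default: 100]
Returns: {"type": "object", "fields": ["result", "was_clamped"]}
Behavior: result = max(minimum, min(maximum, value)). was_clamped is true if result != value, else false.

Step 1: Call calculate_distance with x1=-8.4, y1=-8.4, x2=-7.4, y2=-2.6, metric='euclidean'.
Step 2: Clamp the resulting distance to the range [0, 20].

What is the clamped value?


Step 1: calculate_distance (euclidean)
  |dx| = |-7.4 - -8.4| = 1; |dy| = |-2.6 - -8.4| = 5.8
  euclidean: sqrt(1^2 + 5.8^2) = sqrt(34.64) = 5.885576
  Round to 4 decimals: 5.8856
  -> distance = 5.8856
Step 2: clamp_value(value=5.8856, minimum=0, maximum=20)
  result = max(0, min(20, 5.8856)) = max(0, 5.8856) = 5.8856
  was_clamped = (5.8856 != 5.8856) = false
  -> result = 5.8856
5.8856


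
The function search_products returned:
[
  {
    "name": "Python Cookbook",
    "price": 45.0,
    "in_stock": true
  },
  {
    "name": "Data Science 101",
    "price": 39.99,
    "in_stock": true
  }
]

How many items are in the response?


Items: Python Cookbook, Data Science 101
2


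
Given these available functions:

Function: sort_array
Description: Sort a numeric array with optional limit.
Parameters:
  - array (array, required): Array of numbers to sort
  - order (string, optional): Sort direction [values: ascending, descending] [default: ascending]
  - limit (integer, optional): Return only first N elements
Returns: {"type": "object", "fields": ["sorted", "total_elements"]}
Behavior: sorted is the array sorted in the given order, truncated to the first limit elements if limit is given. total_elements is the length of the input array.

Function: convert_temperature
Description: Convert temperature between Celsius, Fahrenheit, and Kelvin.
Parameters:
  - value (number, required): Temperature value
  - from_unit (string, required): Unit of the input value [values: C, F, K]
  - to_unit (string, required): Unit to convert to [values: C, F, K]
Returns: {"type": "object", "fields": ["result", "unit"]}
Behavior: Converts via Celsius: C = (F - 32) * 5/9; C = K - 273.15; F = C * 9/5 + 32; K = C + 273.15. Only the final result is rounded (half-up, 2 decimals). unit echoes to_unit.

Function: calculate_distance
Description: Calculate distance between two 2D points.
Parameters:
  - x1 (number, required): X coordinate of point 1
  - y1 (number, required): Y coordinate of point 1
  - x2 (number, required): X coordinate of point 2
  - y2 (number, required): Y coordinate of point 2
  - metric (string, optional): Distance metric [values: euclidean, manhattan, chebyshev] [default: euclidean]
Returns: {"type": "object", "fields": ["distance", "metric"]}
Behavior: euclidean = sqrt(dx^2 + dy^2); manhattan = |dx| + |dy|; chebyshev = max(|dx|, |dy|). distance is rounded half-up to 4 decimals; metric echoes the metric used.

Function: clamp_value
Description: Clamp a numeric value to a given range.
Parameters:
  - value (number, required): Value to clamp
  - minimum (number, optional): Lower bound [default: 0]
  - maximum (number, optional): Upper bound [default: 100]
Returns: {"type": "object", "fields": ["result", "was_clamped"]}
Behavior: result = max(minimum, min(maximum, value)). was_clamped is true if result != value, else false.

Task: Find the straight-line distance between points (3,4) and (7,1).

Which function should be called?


The task needs a function whose description is: Calculate distance between two 2D points.
calculate_distance


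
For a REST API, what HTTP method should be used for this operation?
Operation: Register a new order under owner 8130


GET = read, POST = create, PUT = update/replace, DELETE = remove
This operation is a create.
POST


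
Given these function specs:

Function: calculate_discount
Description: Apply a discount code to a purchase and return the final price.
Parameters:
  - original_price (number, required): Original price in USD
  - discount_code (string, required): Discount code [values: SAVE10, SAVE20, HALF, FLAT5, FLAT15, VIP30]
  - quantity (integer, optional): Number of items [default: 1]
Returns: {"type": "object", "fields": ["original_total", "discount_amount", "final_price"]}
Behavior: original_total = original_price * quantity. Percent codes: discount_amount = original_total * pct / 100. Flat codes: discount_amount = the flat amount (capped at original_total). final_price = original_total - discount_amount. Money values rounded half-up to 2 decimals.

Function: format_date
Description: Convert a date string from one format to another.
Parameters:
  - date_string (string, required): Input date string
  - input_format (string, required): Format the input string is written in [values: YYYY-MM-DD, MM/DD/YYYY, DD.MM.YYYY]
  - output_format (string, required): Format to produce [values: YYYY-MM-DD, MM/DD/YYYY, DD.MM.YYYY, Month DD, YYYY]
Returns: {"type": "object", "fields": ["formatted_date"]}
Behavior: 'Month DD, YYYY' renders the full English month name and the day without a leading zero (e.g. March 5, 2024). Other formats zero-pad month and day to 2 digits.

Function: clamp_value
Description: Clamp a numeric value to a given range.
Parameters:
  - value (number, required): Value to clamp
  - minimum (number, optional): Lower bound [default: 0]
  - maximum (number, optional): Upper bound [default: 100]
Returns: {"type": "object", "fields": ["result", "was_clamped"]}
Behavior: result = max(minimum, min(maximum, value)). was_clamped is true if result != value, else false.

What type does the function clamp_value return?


The clamp_value spec declares Returns: {"type": "object", "fields": ["result", "was_clamped"]}
Type:
object


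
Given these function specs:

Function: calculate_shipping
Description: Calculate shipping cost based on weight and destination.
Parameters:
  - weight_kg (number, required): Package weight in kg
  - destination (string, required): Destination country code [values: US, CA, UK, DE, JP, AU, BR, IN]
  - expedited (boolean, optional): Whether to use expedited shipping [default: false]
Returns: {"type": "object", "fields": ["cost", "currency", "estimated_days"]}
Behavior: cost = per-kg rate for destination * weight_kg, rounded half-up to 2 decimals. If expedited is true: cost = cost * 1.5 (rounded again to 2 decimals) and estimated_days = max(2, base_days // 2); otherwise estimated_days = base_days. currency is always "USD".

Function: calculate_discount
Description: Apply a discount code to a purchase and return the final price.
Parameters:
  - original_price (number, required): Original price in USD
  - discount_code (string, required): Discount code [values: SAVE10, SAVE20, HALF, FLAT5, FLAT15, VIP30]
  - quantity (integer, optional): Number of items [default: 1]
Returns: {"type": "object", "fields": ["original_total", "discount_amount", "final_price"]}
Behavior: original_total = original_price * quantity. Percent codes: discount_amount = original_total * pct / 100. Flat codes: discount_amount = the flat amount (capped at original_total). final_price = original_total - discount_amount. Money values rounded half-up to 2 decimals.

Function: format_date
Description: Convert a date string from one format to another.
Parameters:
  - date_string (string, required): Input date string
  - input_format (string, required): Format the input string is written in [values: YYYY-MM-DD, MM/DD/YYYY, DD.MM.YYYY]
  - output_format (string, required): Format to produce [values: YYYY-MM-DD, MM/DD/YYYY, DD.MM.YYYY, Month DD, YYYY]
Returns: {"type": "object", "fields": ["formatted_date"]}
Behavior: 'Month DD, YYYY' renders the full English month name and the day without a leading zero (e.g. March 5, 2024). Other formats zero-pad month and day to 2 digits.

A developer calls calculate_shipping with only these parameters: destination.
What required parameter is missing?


Required parameters: weight_kg, destination
Provided: destination
Missing: weight_kg
weight_kg


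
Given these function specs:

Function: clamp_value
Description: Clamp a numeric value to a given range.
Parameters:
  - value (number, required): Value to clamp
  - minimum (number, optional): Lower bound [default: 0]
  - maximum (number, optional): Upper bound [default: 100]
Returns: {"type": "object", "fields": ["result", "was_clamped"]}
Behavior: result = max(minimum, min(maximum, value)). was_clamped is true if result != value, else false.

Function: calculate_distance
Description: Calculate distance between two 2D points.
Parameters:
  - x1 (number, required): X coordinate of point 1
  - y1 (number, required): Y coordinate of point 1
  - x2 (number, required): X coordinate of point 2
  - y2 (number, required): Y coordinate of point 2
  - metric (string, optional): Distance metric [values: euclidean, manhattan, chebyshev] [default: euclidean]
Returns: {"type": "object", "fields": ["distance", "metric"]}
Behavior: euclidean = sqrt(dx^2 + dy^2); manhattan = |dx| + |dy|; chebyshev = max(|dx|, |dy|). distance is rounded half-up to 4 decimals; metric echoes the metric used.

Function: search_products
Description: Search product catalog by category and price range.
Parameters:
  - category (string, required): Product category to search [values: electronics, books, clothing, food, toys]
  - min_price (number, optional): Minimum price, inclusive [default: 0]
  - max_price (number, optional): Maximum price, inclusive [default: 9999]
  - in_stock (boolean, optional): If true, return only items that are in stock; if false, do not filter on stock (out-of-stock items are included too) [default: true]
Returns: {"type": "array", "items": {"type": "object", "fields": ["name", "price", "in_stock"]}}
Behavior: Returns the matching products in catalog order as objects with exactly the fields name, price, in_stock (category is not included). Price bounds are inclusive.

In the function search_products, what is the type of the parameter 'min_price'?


The search_products spec declares:
  - min_price (number, optional): Minimum price, inclusive [default: 0]
Type:
number


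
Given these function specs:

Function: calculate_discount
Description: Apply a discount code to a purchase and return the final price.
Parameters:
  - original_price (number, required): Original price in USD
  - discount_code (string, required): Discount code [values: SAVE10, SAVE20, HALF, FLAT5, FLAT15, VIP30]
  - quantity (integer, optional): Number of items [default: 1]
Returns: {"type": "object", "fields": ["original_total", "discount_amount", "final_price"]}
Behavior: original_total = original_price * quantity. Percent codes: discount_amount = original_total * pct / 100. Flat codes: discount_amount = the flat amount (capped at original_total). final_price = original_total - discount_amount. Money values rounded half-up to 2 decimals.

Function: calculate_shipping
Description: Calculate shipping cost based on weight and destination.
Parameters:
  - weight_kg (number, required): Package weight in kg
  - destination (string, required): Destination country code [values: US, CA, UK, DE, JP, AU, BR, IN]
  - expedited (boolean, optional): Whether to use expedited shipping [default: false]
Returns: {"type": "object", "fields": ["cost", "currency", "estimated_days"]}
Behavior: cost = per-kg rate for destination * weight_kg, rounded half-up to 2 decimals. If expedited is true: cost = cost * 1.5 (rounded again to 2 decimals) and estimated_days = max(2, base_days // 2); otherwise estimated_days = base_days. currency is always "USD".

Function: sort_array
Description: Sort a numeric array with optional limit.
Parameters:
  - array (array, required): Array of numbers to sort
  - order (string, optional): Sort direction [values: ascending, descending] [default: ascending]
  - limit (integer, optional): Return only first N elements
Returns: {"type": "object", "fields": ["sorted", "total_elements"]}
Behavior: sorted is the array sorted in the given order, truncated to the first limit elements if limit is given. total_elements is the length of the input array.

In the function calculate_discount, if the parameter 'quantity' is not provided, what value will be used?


The calculate_discount spec declares:
  - quantity (integer, optional): Number of items [default: 1]
Default:
1


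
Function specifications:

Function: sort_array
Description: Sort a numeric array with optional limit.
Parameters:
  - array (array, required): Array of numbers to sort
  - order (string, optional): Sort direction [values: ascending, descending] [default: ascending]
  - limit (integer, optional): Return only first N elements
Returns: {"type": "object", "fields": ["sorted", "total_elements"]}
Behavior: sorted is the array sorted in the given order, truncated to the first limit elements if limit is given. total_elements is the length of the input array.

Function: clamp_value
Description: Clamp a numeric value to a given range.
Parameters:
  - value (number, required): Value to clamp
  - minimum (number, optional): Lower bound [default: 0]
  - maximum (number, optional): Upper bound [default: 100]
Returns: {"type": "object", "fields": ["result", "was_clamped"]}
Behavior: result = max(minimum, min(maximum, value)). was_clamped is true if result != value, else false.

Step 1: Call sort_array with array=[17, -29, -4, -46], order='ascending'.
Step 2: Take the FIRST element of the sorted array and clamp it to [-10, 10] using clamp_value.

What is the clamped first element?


Step 1: sort_array(order=ascending)
  sorted: [-46, -29, -4, 17]
  -> first element = -46
Step 2: clamp_value(value=-46, minimum=-10, maximum=10)
  result = max(-10, min(10, -46)) = max(-10, -46) = -10
  was_clamped = (-10 != -46) = true
  -> result = -10
-10


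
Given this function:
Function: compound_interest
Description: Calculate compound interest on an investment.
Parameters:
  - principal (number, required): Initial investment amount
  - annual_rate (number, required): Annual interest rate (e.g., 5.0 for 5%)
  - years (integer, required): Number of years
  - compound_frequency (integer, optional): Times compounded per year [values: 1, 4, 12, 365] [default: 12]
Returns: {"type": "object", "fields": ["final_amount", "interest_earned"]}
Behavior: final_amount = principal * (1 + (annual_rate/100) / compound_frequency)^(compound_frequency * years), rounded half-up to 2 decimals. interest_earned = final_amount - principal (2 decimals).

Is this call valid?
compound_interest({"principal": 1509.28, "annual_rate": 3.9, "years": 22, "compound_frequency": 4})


Checking all required parameters present and types match... All valid.
Valid


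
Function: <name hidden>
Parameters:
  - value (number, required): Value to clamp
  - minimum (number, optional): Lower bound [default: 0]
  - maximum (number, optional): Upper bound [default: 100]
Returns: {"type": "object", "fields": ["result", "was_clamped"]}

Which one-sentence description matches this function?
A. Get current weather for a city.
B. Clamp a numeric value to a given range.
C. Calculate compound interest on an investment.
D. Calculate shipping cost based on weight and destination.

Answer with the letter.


Parameters value, minimum, maximum and return ["result", "was_clamped"] fit: Clamp a numeric value to a given range.
B


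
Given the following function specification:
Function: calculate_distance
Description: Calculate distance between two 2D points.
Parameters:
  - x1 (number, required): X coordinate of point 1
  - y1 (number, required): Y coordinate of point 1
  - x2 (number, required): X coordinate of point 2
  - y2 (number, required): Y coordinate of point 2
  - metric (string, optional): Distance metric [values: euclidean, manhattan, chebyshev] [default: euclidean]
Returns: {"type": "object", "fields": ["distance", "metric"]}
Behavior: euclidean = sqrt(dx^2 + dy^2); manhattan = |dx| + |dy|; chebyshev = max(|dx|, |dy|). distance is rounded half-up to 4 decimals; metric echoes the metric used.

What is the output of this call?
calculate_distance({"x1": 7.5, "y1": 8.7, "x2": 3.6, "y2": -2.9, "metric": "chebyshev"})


|dx| = |3.6 - 7.5| = 3.9; |dy| = |-2.9 - 8.7| = 11.6
chebyshev: max(3.9, 11.6) = 11.6
Round to 4 decimals: 11.6
Output:
{"distance": 11.6, "metric": "chebyshev"}


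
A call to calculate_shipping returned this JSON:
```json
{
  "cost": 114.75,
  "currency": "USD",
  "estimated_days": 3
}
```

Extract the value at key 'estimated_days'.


3


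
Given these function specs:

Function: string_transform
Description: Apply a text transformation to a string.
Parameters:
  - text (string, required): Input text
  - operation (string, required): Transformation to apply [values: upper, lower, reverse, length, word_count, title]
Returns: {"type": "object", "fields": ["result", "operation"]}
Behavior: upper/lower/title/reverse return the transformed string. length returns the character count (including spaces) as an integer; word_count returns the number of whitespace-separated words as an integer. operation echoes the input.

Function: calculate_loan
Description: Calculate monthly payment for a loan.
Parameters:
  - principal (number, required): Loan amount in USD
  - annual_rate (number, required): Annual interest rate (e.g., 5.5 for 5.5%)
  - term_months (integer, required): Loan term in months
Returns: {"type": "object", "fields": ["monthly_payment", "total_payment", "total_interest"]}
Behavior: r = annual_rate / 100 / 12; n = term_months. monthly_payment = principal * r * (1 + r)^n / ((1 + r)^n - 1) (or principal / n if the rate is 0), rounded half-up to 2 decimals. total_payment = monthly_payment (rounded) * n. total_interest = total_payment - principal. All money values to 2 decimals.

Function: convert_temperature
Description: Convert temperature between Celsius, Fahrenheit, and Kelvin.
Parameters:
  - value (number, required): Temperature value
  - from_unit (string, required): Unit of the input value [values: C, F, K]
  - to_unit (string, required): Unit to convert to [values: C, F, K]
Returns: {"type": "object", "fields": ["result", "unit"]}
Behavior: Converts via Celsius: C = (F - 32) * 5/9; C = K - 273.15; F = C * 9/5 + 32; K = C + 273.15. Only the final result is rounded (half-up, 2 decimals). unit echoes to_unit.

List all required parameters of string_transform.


Parameters of string_transform and their required/optional flag:
  text: required
  operation: required
operation, text


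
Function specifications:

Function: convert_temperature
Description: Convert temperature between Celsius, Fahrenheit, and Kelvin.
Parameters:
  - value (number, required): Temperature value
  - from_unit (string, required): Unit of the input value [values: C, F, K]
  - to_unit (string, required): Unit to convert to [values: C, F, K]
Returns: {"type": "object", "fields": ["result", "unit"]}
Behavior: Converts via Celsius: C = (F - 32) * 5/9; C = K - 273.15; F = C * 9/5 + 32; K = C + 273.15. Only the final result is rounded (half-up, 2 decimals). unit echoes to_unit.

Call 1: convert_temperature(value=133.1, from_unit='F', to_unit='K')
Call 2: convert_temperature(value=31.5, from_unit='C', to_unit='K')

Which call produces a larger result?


Call 1:
  To C: (133.1 - 32) * 5/9 = 56.166667
  To K: 56.166667 + 273.15 = 329.316667
  Round to 2 decimals: 329.32
  -> 329.32 K
Call 2:
  Input already in C: 31.5
  To K: 31.5 + 273.15 = 304.65
  Round to 2 decimals: 304.65
  -> 304.65 K
Call 1 (329.32 K)


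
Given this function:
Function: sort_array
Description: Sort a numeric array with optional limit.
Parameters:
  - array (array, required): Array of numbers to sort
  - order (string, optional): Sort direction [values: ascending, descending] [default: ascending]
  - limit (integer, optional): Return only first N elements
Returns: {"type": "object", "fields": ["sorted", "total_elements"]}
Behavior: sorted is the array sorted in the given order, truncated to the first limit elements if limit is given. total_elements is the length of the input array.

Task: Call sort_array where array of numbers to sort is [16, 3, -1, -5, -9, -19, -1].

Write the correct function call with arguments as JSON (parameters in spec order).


Mapping each described value to its parameter name:
  'Array of numbers to sort' -> array = [16, 3, -1, -5, -9, -19, -1]
sort_array({"array": [16, 3, -1, -5, -9, -19, -1]})


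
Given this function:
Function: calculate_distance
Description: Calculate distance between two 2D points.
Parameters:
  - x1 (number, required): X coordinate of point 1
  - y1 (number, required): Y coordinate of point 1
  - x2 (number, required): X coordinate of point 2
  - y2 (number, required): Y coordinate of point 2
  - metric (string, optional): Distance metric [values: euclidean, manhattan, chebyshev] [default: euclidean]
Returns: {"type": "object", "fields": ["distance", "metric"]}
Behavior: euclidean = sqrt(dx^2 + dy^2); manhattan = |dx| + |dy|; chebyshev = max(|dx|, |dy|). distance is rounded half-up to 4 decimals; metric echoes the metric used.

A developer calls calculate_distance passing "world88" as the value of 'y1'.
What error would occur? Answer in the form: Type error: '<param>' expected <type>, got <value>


Spec: 'y1' is declared as number; "world88" is a string.
Type error: 'y1' expected number, got "world88"


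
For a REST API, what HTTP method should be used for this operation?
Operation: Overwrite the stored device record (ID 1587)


GET = read, POST = create, PUT = update/replace, DELETE = remove
This operation is an update/replace.
PUT


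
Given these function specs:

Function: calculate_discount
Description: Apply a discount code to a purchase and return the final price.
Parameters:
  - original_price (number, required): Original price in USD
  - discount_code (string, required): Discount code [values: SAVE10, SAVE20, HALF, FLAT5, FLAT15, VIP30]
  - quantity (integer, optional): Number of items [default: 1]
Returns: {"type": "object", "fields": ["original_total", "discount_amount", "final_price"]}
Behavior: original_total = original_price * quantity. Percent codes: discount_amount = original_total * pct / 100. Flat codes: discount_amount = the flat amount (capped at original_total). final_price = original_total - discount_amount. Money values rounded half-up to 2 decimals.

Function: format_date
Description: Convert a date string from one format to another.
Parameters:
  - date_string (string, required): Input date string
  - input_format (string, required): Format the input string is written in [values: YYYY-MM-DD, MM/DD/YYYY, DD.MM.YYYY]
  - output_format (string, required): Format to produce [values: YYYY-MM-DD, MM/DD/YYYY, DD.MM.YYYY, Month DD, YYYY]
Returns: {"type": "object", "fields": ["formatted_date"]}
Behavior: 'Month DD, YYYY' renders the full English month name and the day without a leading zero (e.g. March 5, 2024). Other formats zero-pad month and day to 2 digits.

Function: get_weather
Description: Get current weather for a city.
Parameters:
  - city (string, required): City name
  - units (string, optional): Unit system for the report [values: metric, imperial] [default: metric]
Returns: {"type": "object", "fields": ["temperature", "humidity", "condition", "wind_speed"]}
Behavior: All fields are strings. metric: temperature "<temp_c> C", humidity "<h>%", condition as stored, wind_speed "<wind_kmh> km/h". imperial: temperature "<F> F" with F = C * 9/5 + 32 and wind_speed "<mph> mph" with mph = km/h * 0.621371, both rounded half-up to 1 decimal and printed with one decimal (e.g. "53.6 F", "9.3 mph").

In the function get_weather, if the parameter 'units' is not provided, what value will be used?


The get_weather spec declares:
  - units (string, optional): Unit system for the report [values: metric, imperial] [default: metric]
Default:
metric


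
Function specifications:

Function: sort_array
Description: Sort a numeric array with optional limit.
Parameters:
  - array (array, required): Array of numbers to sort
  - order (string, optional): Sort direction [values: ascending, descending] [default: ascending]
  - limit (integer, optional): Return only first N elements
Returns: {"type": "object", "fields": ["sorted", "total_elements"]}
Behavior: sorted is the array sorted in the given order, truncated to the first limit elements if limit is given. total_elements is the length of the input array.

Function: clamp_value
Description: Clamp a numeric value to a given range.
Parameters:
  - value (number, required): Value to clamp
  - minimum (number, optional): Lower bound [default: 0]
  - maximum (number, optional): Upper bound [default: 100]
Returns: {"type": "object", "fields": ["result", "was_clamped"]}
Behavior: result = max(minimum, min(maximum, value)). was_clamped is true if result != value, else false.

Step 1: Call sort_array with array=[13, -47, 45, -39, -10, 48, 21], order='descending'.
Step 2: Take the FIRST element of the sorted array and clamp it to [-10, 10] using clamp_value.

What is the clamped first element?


Step 1: sort_array(order=descending)
  sorted: [48, 45, 21, 13, -10, -39, -47]
  -> first element = 48
Step 2: clamp_value(value=48, minimum=-10, maximum=10)
  result = max(-10, min(10, 48)) = max(-10, 10) = 10
  was_clamped = (10 != 48) = true
  -> result = 10
10


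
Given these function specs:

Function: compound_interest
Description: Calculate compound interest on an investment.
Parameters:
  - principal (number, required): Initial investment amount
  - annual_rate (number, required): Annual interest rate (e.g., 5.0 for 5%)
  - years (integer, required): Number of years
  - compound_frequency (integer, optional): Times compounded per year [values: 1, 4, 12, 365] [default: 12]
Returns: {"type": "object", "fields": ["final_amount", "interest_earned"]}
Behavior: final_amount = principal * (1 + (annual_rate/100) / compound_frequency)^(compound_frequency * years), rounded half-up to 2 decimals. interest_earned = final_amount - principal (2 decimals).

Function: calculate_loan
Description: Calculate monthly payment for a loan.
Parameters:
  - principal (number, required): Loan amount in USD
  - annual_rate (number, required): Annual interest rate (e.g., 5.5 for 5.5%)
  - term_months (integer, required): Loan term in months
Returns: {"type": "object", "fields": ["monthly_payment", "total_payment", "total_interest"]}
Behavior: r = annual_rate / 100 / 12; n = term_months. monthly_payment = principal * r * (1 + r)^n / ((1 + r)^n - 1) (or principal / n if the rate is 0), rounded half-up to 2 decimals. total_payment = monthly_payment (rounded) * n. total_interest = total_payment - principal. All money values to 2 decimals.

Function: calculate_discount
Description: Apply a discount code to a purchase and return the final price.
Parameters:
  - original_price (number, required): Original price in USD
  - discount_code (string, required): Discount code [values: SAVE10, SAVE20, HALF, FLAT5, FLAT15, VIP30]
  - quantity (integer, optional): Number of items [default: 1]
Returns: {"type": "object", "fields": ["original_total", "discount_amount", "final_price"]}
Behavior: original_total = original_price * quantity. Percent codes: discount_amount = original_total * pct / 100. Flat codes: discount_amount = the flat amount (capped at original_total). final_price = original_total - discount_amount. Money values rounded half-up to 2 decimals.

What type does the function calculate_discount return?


The calculate_discount spec declares Returns: {"type": "object", "fields": ["original_total", "discount_amount", "final_price"]}
Type:
object


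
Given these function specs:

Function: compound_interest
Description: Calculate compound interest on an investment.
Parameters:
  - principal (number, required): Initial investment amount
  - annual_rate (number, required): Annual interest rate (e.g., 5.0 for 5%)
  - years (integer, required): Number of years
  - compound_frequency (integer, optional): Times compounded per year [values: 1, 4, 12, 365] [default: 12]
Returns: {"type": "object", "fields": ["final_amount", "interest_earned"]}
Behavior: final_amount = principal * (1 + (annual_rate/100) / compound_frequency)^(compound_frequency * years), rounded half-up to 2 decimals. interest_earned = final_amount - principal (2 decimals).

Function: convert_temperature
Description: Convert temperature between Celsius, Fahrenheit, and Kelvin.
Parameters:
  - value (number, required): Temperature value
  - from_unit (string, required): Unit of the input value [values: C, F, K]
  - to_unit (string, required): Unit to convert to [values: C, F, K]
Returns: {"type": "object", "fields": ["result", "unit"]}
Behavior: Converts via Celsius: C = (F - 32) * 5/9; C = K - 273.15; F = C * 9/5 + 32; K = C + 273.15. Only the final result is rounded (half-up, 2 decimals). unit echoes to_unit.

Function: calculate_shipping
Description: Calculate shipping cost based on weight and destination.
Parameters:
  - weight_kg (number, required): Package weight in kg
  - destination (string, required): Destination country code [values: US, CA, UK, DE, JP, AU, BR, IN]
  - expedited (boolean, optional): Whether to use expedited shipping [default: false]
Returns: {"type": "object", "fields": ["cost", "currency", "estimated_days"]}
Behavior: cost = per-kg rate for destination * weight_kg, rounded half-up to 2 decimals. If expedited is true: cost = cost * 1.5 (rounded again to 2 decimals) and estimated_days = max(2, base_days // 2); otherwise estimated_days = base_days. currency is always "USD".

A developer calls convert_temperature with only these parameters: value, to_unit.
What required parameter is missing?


Required parameters: value, from_unit, to_unit
Provided: value, to_unit
Missing: from_unit
from_unit


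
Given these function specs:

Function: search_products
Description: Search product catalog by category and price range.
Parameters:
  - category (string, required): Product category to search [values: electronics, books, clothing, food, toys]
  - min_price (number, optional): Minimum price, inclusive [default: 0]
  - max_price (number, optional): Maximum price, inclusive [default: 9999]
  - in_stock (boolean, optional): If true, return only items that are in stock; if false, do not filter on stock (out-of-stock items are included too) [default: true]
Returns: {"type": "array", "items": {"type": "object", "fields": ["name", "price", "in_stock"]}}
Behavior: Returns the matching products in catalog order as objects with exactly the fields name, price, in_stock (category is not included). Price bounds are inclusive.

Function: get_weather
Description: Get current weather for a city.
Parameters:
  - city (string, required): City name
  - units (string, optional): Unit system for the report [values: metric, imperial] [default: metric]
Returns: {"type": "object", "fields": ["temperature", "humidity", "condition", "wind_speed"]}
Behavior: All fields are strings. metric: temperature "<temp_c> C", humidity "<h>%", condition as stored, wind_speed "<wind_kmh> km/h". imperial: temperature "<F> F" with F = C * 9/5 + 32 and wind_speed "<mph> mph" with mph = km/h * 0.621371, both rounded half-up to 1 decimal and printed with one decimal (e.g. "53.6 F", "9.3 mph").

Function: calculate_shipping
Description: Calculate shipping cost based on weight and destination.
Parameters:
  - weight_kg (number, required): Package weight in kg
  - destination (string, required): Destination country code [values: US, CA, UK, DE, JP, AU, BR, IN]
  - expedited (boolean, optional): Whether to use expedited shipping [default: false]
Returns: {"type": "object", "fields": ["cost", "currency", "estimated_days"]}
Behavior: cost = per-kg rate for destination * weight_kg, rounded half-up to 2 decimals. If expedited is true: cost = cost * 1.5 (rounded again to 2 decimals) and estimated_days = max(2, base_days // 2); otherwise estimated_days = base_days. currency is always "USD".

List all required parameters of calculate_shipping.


Parameters of calculate_shipping and their required/optional flag:
  weight_kg: required
  destination: required
  expedited: optional
destination, weight_kg


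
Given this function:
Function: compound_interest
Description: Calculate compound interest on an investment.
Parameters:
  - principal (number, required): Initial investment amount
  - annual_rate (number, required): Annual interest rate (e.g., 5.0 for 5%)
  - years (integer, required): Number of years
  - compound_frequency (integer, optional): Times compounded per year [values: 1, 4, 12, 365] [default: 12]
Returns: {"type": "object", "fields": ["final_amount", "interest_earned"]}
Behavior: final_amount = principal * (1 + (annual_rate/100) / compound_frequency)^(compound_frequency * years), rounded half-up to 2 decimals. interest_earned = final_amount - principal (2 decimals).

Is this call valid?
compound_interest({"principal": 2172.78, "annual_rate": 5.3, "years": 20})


Checking all required parameters present and types match... All valid.
Valid


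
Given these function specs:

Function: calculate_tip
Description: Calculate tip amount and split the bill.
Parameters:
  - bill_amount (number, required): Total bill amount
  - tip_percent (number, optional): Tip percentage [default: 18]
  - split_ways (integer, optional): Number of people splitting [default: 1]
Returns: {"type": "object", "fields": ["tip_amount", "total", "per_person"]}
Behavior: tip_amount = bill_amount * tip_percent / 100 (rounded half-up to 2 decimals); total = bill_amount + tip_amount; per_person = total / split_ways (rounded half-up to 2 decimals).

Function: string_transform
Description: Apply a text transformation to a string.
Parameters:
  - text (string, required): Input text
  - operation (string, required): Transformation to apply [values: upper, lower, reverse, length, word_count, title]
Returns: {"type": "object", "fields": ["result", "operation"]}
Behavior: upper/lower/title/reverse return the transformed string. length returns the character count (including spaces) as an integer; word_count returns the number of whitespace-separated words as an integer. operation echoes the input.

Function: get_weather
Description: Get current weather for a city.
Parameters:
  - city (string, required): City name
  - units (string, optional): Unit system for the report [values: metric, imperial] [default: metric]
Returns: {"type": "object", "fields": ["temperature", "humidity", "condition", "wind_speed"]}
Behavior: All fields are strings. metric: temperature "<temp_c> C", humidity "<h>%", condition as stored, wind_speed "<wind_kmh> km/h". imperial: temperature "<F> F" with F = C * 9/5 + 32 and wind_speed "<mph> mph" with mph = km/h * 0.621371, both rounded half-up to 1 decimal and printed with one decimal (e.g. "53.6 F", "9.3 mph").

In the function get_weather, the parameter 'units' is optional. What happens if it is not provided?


The get_weather spec declares:
  - units (string, optional): Unit system for the report [values: metric, imperial] [default: metric]
It defaults to metric


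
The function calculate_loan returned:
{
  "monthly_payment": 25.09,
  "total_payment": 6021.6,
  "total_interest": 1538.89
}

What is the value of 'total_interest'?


1538.89


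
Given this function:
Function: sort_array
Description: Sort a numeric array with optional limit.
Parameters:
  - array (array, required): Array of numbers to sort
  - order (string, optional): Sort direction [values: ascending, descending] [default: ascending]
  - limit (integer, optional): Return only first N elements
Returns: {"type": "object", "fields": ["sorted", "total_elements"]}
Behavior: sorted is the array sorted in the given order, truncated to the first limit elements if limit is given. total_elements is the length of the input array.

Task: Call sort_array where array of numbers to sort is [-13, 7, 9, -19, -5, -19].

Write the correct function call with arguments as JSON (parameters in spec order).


Mapping each described value to its parameter name:
  'Array of numbers to sort' -> array = [-13, 7, 9, -19, -5, -19]
sort_array({"array": [-13, 7, 9, -19, -5, -19]})


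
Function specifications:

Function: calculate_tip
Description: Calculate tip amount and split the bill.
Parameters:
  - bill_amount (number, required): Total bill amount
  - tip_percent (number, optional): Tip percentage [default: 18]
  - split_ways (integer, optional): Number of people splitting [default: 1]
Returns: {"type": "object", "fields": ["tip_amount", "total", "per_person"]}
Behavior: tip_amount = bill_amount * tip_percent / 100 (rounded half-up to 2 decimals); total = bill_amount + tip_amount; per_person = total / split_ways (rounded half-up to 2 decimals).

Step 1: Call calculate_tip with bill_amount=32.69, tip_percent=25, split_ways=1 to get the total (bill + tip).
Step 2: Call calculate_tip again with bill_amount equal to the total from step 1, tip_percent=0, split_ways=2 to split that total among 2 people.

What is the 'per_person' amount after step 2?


Step 1: calculate_tip(bill_amount=32.69, tip_percent=25, split_ways=1)
  tip_amount = 32.69 * 25/100 = 8.1725 -> 8.17
  total = 32.69 + 8.17 = 40.86
  per_person = 40.86 / 1 = 40.86 -> 40.86
  -> total = 40.86
Step 2: calculate_tip(bill_amount=40.86, tip_percent=0, split_ways=2)
  tip_amount = 40.86 * 0/100 = 0 -> 0.00
  total = 40.86 + 0.00 = 40.86
  per_person = 40.86 / 2 = 20.43 -> 20.43
  -> per_person = 20.43
$20.43


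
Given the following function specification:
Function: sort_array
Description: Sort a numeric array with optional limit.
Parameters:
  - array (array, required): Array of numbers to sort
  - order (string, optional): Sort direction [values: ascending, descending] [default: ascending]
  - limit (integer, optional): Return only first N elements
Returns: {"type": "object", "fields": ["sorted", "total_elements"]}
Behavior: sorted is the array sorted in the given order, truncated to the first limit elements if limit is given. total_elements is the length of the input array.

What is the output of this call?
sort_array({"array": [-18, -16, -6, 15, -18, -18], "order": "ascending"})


sorted ascending: [-18, -18, -18, -16, -6, 15]
total_elements = len(input) = 6
Output:
{"sorted": [-18, -18, -18, -16, -6, 15], "total_elements": 6}


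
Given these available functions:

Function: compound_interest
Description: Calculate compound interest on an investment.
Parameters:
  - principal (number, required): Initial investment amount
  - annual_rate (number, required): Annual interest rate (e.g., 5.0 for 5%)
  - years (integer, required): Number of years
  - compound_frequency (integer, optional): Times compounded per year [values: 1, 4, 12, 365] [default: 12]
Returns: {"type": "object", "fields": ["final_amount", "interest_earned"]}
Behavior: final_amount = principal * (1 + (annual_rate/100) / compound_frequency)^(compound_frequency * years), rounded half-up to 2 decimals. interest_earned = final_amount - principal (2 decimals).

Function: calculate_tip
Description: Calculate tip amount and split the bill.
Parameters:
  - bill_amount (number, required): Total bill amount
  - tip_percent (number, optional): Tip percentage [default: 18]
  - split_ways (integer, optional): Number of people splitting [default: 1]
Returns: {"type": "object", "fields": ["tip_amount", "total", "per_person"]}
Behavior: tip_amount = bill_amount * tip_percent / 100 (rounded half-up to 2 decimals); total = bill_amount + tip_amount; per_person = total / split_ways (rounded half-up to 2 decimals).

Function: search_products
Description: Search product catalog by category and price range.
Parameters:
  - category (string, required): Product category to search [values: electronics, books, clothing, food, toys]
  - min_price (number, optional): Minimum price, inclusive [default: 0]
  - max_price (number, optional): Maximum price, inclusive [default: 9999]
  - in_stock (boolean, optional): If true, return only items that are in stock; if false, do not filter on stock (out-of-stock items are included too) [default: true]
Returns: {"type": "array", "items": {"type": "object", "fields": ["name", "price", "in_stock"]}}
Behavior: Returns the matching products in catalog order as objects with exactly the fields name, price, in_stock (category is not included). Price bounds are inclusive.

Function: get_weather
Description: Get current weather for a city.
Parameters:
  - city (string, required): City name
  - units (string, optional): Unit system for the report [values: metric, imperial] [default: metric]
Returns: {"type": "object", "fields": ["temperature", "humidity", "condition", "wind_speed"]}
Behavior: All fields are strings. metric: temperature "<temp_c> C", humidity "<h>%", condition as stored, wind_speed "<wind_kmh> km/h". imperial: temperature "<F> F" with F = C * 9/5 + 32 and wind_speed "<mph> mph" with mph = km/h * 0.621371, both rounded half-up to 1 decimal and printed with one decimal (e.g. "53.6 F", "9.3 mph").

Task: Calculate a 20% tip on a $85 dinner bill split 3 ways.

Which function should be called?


The task needs a function whose description is: Calculate tip amount and split the bill.
calculate_tip
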